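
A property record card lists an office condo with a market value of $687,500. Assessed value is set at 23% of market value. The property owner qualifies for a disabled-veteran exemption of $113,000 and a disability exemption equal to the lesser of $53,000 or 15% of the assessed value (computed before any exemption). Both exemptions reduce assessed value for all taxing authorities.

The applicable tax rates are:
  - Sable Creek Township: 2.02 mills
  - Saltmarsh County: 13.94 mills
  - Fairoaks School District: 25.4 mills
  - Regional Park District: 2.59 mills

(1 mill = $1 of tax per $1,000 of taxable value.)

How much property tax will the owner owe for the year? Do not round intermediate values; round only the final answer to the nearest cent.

Assessed value = $687,500 × 0.23 = $158,125
Disability exemption = min($53,000, 15% × $158,125) = min($53,000, $23,718.75) = $23,718.75 (percentage binds)
Taxable value = $158,125 − $113,000 − $23,718.75 = $21,406.25
Sable Creek Township: $21,406.25 × 0.00202 = $43.240625
Saltmarsh County: $21,406.25 × 0.01394 = $298.403125
Fairoaks School District: $21,406.25 × 0.0254 = $543.71875
Regional Park District: $21,406.25 × 0.00259 = $55.4421875
Total = $940.8046875

$940.80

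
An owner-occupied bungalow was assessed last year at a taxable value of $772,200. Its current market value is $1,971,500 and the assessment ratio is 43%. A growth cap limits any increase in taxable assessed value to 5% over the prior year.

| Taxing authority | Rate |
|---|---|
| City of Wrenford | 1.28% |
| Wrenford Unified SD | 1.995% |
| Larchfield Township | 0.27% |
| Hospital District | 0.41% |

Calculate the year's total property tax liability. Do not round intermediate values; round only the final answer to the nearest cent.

$32,067.54

Uncapped assessed value = $1,971,500 × 0.43 = $847,745
Cap limit = $772,200 × 1.05 = $810,810
Taxable assessed value = min($847,745, $810,810) = $810,810 (cap binds)
City of Wrenford: $810,810 × 0.0128 = $10,378.368
Wrenford Unified SD: $810,810 × 0.01995 = $16,175.6595
Larchfield Township: $810,810 × 0.0027 = $2,189.187
Hospital District: $810,810 × 0.0041 = $3,324.321
Total = $32,067.5355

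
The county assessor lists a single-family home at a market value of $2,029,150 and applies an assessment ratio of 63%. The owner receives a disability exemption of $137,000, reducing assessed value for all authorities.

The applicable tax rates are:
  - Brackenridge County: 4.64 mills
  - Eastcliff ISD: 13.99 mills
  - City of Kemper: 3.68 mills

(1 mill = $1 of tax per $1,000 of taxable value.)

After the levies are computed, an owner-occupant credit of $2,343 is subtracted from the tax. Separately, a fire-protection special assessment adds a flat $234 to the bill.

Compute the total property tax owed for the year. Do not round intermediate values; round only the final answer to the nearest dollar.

Assessed value = $2,029,150 × 0.63 = $1,278,364.5
Taxable value = $1,278,364.5 − $137,000 = $1,141,364.5
Brackenridge County: $1,141,364.5 × 0.00464 = $5,295.93128
Eastcliff ISD: $1,141,364.5 × 0.01399 = $15,967.689355
City of Kemper: $1,141,364.5 × 0.00368 = $4,200.22136
Levies subtotal = $25,463.841995
After credit = $25,463.841995 − $2,343 = $23,120.841995
Total = $23,120.841995 + $234 = $23,354.841995

$23,355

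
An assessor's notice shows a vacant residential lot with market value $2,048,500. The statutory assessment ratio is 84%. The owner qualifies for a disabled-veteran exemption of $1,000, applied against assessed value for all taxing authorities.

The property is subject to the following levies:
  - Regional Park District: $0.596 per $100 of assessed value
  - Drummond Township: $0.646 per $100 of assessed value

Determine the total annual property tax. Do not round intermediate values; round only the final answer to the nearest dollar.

Assessed value = $2,048,500 × 0.84 = $1,720,740
Taxable value = $1,720,740 − $1,000 = $1,719,740
Regional Park District: $1,719,740 × 0.00596 = $10,249.6504
Drummond Township: $1,719,740 × 0.00646 = $11,109.5204
Total = $10,249.6504 + $11,109.5204 = $21,359.1708

$21,359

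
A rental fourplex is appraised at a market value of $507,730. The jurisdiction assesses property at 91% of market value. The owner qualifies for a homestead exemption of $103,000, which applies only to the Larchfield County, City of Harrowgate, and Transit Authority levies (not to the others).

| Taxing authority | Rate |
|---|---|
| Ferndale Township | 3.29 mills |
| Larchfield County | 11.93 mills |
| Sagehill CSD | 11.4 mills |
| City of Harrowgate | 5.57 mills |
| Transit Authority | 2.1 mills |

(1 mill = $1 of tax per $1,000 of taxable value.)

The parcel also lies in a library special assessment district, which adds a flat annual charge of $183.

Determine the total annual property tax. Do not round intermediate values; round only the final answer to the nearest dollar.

Assessed value = $507,730 × 0.91 = $462,034.3
Ferndale Township: $462,034.3 × 0.00329 = $1,520.092847
Larchfield County: ($462,034.3 − $103,000) × 0.01193 = $359,034.3 × 0.01193 = $4,283.279199
Sagehill CSD: $462,034.3 × 0.0114 = $5,267.19102
City of Harrowgate: ($462,034.3 − $103,000) × 0.00557 = $359,034.3 × 0.00557 = $1,999.821051
Transit Authority: ($462,034.3 − $103,000) × 0.0021 = $359,034.3 × 0.0021 = $753.97203
Levies subtotal = $13,824.356147
Total = $13,824.356147 + $183 = $14,007.356147

$14,007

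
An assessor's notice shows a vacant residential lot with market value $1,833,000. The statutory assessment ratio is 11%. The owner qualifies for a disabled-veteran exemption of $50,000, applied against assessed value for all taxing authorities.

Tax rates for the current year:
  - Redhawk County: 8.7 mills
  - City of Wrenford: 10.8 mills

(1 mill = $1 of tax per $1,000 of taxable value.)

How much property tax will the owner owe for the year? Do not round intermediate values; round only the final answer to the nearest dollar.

$2,957

Assessed value = $1,833,000 × 0.11 = $201,630
Taxable value = $201,630 − $50,000 = $151,630
Redhawk County: $151,630 × 0.0087 = $1,319.181
City of Wrenford: $151,630 × 0.0108 = $1,637.604
Total = $1,319.181 + $1,637.604 = $2,956.785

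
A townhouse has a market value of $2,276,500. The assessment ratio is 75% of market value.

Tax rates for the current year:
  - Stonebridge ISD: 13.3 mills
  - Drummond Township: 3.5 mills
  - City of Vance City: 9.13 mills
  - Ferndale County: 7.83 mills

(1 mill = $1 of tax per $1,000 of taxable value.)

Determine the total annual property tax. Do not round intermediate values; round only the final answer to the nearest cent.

$57,640.98

Assessed value = $2,276,500 × 0.75 = $1,707,375
Stonebridge ISD: $1,707,375 × 0.0133 = $22,708.0875
Drummond Township: $1,707,375 × 0.0035 = $5,975.8125
City of Vance City: $1,707,375 × 0.00913 = $15,588.33375
Ferndale County: $1,707,375 × 0.00783 = $13,368.74625
Total = $22,708.0875 + $5,975.8125 + $15,588.33375 + $13,368.74625 = $57,640.98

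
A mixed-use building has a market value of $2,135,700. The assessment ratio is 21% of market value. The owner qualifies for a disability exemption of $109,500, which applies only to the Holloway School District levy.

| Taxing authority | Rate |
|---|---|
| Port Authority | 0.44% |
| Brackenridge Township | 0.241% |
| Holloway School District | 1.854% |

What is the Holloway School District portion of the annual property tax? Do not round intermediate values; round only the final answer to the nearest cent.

$6,285.00

Assessed value = $2,135,700 × 0.21 = $448,497
Holloway School District taxable value = $448,497 − $109,500 = $338,997
Holloway School District levy = $338,997 × 0.01854 = $6,285.00438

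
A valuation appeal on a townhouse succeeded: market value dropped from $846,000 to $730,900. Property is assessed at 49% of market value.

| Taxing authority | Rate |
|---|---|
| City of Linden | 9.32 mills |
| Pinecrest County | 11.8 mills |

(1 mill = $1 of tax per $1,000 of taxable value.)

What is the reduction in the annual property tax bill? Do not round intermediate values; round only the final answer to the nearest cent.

$1,191.15

Old assessed value = $846,000 × 0.49 = $414,540
New assessed value = $730,900 × 0.49 = $358,141
Combined rate = 0.00932 + 0.0118 = 0.02112
Old tax = $414,540 × 0.02112 = $8,755.0848
New tax = $358,141 × 0.02112 = $7,563.93792
Reduction = $8,755.0848 − $7,563.93792 = $1,191.14688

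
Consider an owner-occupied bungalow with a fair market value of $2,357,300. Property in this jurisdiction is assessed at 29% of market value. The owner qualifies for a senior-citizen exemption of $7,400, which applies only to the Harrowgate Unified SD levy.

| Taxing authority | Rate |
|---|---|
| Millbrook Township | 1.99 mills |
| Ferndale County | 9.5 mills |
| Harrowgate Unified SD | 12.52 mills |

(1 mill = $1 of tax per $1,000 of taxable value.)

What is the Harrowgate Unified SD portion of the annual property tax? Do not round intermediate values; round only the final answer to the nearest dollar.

Assessed value = $2,357,300 × 0.29 = $683,617
Harrowgate Unified SD taxable value = $683,617 − $7,400 = $676,217
Harrowgate Unified SD levy = $676,217 × 0.01252 = $8,466.23684

$8,466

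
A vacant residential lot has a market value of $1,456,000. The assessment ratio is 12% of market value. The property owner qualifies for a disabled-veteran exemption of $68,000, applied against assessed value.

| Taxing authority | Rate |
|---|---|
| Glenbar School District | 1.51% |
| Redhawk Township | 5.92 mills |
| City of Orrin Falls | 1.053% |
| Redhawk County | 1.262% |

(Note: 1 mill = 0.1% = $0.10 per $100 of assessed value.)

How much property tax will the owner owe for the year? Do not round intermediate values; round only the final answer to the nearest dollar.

$4,714

Assessed value = $1,456,000 × 0.12 = $174,720
Taxable value = $174,720 − $68,000 = $106,720
Glenbar School District: $106,720 × 0.0151 = $1,611.472
Redhawk Township: $106,720 × 0.00592 = $631.7824
City of Orrin Falls: $106,720 × 0.01053 = $1,123.7616
Redhawk County: $106,720 × 0.01262 = $1,346.8064
Total = $4,713.8224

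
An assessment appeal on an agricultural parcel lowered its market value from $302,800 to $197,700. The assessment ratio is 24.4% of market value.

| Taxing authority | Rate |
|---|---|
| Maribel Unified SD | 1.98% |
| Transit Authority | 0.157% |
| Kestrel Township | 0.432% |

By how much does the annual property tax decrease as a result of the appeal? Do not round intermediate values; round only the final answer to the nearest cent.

$658.80

Old assessed value = $302,800 × 0.244 = $73,883.2
New assessed value = $197,700 × 0.244 = $48,238.8
Combined rate = 0.0198 + 0.00157 + 0.00432 = 0.02569
Old tax = $73,883.2 × 0.02569 = $1,898.059408
New tax = $48,238.8 × 0.02569 = $1,239.254772
Reduction = $1,898.059408 − $1,239.254772 = $658.804636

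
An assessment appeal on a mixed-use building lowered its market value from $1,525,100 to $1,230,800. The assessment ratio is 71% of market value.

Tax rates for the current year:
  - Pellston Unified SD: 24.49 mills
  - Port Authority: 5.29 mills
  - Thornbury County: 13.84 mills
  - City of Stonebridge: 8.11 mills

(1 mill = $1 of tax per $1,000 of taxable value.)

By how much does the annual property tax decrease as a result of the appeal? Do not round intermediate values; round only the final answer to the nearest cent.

Old assessed value = $1,525,100 × 0.71 = $1,082,821
New assessed value = $1,230,800 × 0.71 = $873,868
Combined rate = 0.02449 + 0.00529 + 0.01384 + 0.00811 = 0.05173
Old tax = $1,082,821 × 0.05173 = $56,014.33033
New tax = $873,868 × 0.05173 = $45,205.19164
Reduction = $56,014.33033 − $45,205.19164 = $10,809.13869

$10,809.14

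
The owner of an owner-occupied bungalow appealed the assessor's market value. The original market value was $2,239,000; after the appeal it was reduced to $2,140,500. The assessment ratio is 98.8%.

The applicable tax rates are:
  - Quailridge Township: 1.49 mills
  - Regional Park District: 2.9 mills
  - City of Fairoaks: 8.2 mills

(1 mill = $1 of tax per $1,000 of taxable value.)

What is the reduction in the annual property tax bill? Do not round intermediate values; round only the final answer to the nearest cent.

Old assessed value = $2,239,000 × 0.988 = $2,212,132
New assessed value = $2,140,500 × 0.988 = $2,114,814
Combined rate = 0.00149 + 0.0029 + 0.0082 = 0.01259
Old tax = $2,212,132 × 0.01259 = $27,850.74188
New tax = $2,114,814 × 0.01259 = $26,625.50826
Reduction = $27,850.74188 − $26,625.50826 = $1,225.23362

$1,225.23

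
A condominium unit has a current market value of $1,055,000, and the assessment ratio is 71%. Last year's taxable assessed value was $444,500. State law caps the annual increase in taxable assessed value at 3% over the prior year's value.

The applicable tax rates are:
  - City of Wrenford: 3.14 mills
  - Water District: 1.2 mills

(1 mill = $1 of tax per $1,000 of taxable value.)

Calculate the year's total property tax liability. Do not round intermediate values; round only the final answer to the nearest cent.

$1,987.00

Uncapped assessed value = $1,055,000 × 0.71 = $749,050
Cap limit = $444,500 × 1.03 = $457,835
Taxable assessed value = min($749,050, $457,835) = $457,835 (cap binds)
City of Wrenford: $457,835 × 0.00314 = $1,437.6019
Water District: $457,835 × 0.0012 = $549.402
Total = $1,987.0039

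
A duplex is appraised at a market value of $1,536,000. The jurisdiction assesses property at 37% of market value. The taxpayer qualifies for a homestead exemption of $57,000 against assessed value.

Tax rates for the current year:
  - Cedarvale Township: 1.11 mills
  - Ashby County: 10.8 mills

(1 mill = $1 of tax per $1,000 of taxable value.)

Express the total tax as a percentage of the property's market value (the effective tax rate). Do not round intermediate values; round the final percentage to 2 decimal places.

0.40%

Assessed value = $1,536,000 × 0.37 = $568,320
Taxable value = $568,320 − $57,000 = $511,320
Cedarvale Township: $511,320 × 0.00111 = $567.5652
Ashby County: $511,320 × 0.0108 = $5,522.256
Total tax = $6,089.8212
Effective rate = $6,089.8212 ÷ $1,536,000 = 0.40% of market value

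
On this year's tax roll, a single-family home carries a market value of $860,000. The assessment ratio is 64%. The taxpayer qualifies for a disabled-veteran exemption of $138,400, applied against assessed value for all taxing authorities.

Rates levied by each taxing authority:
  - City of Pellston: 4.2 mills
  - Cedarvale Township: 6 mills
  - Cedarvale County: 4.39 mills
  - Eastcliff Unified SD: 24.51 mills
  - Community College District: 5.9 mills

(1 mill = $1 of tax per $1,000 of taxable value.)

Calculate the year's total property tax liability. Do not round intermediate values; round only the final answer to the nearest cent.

Assessed value = $860,000 × 0.64 = $550,400
Taxable value = $550,400 − $138,400 = $412,000
City of Pellston: $412,000 × 0.0042 = $1,730.4
Cedarvale Township: $412,000 × 0.006 = $2,472
Cedarvale County: $412,000 × 0.00439 = $1,808.68
Eastcliff Unified SD: $412,000 × 0.02451 = $10,098.12
Community College District: $412,000 × 0.0059 = $2,430.8
Total = $1,730.4 + $2,472 + $1,808.68 + $10,098.12 + $2,430.8 = $18,540

$18,540.00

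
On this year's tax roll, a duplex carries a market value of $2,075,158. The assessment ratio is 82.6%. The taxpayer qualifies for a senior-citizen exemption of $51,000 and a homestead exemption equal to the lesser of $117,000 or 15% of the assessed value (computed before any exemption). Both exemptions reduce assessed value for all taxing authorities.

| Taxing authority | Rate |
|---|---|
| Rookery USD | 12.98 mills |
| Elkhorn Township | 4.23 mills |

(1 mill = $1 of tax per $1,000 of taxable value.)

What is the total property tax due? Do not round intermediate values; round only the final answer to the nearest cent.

Assessed value = $2,075,158 × 0.826 = $1,714,080.508
Homestead exemption = min($117,000, 15% × $1,714,080.508) = min($117,000, $257,112.0762) = $117,000 (dollar cap binds)
Taxable value = $1,714,080.508 − $51,000 − $117,000 = $1,546,080.508
Rookery USD: $1,546,080.508 × 0.01298 = $20,068.12499384
Elkhorn Township: $1,546,080.508 × 0.00423 = $6,539.92054884
Total = $26,608.04554268

$26,608.05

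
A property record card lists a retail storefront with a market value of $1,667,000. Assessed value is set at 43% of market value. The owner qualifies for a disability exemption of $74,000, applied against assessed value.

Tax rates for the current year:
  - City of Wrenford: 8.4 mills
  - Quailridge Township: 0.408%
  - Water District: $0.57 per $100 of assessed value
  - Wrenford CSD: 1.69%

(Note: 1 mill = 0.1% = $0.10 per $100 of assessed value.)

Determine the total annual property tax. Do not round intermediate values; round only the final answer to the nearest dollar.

$22,550

Assessed value = $1,667,000 × 0.43 = $716,810
Taxable value = $716,810 − $74,000 = $642,810
City of Wrenford: $642,810 × 0.0084 = $5,399.604
Quailridge Township: $642,810 × 0.00408 = $2,622.6648
Water District: $642,810 × 0.0057 = $3,664.017
Wrenford CSD: $642,810 × 0.0169 = $10,863.489
Total = $22,549.7748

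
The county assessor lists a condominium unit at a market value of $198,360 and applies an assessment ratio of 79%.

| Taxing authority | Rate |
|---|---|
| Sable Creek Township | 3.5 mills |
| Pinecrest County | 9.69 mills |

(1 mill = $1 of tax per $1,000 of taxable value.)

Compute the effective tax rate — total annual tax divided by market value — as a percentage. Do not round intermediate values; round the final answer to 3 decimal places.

Assessed value = $198,360 × 0.79 = $156,704.4
Sable Creek Township: $156,704.4 × 0.0035 = $548.4654
Pinecrest County: $156,704.4 × 0.00969 = $1,518.465636
Total tax = $2,066.931036
Effective rate = $2,066.931036 ÷ $198,360 = 1.042% of market value

1.042%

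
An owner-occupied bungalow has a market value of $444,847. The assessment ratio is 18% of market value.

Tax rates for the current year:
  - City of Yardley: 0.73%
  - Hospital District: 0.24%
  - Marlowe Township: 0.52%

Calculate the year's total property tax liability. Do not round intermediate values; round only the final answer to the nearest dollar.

Assessed value = $444,847 × 0.18 = $80,072.46
City of Yardley: $80,072.46 × 0.0073 = $584.528958
Hospital District: $80,072.46 × 0.0024 = $192.173904
Marlowe Township: $80,072.46 × 0.0052 = $416.376792
Total = $584.528958 + $192.173904 + $416.376792 = $1,193.079654

$1,193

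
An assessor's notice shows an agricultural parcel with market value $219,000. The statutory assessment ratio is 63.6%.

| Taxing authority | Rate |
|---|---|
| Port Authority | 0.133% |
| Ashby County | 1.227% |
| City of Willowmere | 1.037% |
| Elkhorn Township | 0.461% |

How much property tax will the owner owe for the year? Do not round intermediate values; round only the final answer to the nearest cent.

Assessed value = $219,000 × 0.636 = $139,284
Port Authority: $139,284 × 0.00133 = $185.24772
Ashby County: $139,284 × 0.01227 = $1,709.01468
City of Willowmere: $139,284 × 0.01037 = $1,444.37508
Elkhorn Township: $139,284 × 0.00461 = $642.09924
Total = $185.24772 + $1,709.01468 + $1,444.37508 + $642.09924 = $3,980.73672

$3,980.74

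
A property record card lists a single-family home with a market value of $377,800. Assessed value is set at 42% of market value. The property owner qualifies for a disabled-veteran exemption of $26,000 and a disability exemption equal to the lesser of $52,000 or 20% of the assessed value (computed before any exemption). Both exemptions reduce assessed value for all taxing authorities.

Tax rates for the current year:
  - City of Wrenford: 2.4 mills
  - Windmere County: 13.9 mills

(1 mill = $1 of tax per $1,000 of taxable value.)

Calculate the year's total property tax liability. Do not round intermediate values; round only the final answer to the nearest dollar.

$1,645

Assessed value = $377,800 × 0.42 = $158,676
Disability exemption = min($52,000, 20% × $158,676) = min($52,000, $31,735.2) = $31,735.2 (percentage binds)
Taxable value = $158,676 − $26,000 − $31,735.2 = $100,940.8
City of Wrenford: $100,940.8 × 0.0024 = $242.25792
Windmere County: $100,940.8 × 0.0139 = $1,403.07712
Total = $1,645.33504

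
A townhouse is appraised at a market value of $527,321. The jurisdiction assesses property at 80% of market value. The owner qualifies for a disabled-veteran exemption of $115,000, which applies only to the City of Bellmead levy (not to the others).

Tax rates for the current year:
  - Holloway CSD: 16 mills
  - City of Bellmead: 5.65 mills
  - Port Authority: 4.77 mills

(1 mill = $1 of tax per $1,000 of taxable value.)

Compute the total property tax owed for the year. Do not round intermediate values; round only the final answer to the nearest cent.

$10,495.71

Assessed value = $527,321 × 0.8 = $421,856.8
Holloway CSD: $421,856.8 × 0.016 = $6,749.7088
City of Bellmead: ($421,856.8 − $115,000) × 0.00565 = $306,856.8 × 0.00565 = $1,733.74092
Port Authority: $421,856.8 × 0.00477 = $2,012.256936
Total = $10,495.706656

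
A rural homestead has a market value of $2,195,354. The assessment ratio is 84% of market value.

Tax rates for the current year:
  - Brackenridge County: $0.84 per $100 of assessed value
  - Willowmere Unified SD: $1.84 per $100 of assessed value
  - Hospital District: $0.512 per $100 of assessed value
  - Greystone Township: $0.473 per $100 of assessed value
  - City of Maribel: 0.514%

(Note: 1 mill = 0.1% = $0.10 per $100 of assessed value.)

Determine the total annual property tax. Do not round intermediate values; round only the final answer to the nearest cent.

Assessed value = $2,195,354 × 0.84 = $1,844,097.36
Brackenridge County: $1,844,097.36 × 0.0084 = $15,490.417824
Willowmere Unified SD: $1,844,097.36 × 0.0184 = $33,931.391424
Hospital District: $1,844,097.36 × 0.00512 = $9,441.7784832
Greystone Township: $1,844,097.36 × 0.00473 = $8,722.5805128
City of Maribel: $1,844,097.36 × 0.00514 = $9,478.6604304
Total = $77,064.8286744

$77,064.83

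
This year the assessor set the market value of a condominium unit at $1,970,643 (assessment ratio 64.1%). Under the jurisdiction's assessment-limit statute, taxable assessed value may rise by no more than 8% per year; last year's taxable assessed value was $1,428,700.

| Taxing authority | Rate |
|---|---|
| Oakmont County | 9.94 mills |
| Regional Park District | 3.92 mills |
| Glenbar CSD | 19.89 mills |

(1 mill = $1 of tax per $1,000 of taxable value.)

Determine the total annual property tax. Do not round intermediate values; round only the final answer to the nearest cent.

$42,632.40

Uncapped assessed value = $1,970,643 × 0.641 = $1,263,182.163
Cap limit = $1,428,700 × 1.08 = $1,542,996
Taxable assessed value = min($1,263,182.163, $1,542,996) = $1,263,182.163 (cap does not bind)
Oakmont County: $1,263,182.163 × 0.00994 = $12,556.03070022
Regional Park District: $1,263,182.163 × 0.00392 = $4,951.67407896
Glenbar CSD: $1,263,182.163 × 0.01989 = $25,124.69322207
Total = $42,632.39800125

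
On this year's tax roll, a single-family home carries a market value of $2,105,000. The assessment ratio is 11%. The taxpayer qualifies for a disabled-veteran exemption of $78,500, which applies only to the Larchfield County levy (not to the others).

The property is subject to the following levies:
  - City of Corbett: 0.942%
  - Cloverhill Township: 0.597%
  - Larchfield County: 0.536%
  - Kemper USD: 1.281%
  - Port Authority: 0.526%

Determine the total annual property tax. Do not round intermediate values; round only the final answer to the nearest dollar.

$8,568

Assessed value = $2,105,000 × 0.11 = $231,550
City of Corbett: $231,550 × 0.00942 = $2,181.201
Cloverhill Township: $231,550 × 0.00597 = $1,382.3535
Larchfield County: ($231,550 − $78,500) × 0.00536 = $153,050 × 0.00536 = $820.348
Kemper USD: $231,550 × 0.01281 = $2,966.1555
Port Authority: $231,550 × 0.00526 = $1,217.953
Total = $8,568.011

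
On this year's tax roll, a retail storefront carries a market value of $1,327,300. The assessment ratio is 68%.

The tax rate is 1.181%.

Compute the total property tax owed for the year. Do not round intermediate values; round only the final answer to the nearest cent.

Assessed value = $1,327,300 × 0.68 = $902,564
Tax = $902,564 × 0.01181 = $10,659.28084

$10,659.28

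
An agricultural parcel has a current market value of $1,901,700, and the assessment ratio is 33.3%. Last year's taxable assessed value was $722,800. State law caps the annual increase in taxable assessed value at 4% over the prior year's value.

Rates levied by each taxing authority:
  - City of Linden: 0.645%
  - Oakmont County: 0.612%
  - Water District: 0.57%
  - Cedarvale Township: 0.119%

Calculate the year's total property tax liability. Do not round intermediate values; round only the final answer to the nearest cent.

$12,323.36

Uncapped assessed value = $1,901,700 × 0.333 = $633,266.1
Cap limit = $722,800 × 1.04 = $751,712
Taxable assessed value = min($633,266.1, $751,712) = $633,266.1 (cap does not bind)
City of Linden: $633,266.1 × 0.00645 = $4,084.566345
Oakmont County: $633,266.1 × 0.00612 = $3,875.588532
Water District: $633,266.1 × 0.0057 = $3,609.61677
Cedarvale Township: $633,266.1 × 0.00119 = $753.586659
Total = $12,323.358306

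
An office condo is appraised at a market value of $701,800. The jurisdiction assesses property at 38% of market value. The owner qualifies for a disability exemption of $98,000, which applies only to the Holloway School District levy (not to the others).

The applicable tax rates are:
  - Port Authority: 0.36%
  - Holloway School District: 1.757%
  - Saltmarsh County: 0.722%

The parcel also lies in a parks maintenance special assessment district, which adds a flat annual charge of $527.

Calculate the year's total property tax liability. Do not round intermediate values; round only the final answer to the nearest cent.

$6,376.30

Assessed value = $701,800 × 0.38 = $266,684
Port Authority: $266,684 × 0.0036 = $960.0624
Holloway School District: ($266,684 − $98,000) × 0.01757 = $168,684 × 0.01757 = $2,963.77788
Saltmarsh County: $266,684 × 0.00722 = $1,925.45848
Levies subtotal = $5,849.29876
Total = $5,849.29876 + $527 = $6,376.29876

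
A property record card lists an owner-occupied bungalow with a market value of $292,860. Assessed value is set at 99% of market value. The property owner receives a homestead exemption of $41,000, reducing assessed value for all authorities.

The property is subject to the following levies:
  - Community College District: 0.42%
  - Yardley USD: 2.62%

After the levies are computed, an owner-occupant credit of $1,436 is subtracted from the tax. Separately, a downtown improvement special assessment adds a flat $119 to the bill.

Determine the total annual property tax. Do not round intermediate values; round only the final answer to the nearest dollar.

$6,251

Assessed value = $292,860 × 0.99 = $289,931.4
Taxable value = $289,931.4 − $41,000 = $248,931.4
Community College District: $248,931.4 × 0.0042 = $1,045.51188
Yardley USD: $248,931.4 × 0.0262 = $6,522.00268
Levies subtotal = $7,567.51456
After credit = $7,567.51456 − $1,436 = $6,131.51456
Total = $6,131.51456 + $119 = $6,250.51456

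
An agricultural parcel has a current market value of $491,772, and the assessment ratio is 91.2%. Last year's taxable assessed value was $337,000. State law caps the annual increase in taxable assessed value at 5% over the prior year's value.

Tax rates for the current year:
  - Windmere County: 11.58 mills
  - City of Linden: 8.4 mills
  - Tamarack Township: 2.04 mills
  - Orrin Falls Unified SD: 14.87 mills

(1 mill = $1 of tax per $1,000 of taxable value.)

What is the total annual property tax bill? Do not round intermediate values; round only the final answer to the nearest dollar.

$13,054

Uncapped assessed value = $491,772 × 0.912 = $448,496.064
Cap limit = $337,000 × 1.05 = $353,850
Taxable assessed value = min($448,496.064, $353,850) = $353,850 (cap binds)
Windmere County: $353,850 × 0.01158 = $4,097.583
City of Linden: $353,850 × 0.0084 = $2,972.34
Tamarack Township: $353,850 × 0.00204 = $721.854
Orrin Falls Unified SD: $353,850 × 0.01487 = $5,261.7495
Total = $13,053.5265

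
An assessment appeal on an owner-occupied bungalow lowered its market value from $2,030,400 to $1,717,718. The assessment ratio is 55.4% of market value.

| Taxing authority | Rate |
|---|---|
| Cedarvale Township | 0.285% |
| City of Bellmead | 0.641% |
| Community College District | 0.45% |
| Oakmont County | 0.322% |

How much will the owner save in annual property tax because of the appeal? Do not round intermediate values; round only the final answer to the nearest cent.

Old assessed value = $2,030,400 × 0.554 = $1,124,841.6
New assessed value = $1,717,718 × 0.554 = $951,615.772
Combined rate = 0.00285 + 0.00641 + 0.0045 + 0.00322 = 0.01698
Old tax = $1,124,841.6 × 0.01698 = $19,099.810368
New tax = $951,615.772 × 0.01698 = $16,158.43580856
Reduction = $19,099.810368 − $16,158.43580856 = $2,941.37455944

$2,941.37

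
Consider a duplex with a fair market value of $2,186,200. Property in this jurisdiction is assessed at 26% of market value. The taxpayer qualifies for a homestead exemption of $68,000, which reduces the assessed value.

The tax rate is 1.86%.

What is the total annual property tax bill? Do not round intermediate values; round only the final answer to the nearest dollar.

Assessed value = $2,186,200 × 0.26 = $568,412
Taxable value = $568,412 − $68,000 = $500,412
Tax = $500,412 × 0.0186 = $9,307.6632

$9,308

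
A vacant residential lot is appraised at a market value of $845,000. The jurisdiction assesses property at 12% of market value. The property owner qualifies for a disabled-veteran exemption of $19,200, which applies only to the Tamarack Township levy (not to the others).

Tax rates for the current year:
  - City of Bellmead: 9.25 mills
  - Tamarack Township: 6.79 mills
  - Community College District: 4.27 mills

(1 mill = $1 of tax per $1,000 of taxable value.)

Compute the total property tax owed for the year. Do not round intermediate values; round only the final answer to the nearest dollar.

Assessed value = $845,000 × 0.12 = $101,400
City of Bellmead: $101,400 × 0.00925 = $937.95
Tamarack Township: ($101,400 − $19,200) × 0.00679 = $82,200 × 0.00679 = $558.138
Community College District: $101,400 × 0.00427 = $432.978
Total = $1,929.066

$1,929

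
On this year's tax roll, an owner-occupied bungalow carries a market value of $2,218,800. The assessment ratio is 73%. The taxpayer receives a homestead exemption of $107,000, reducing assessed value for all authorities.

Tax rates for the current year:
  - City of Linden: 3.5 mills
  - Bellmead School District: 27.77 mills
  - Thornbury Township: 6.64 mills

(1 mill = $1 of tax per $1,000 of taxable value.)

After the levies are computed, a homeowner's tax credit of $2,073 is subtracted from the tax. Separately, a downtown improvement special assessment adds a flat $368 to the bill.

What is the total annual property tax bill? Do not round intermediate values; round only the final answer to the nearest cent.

$55,642.37

Assessed value = $2,218,800 × 0.73 = $1,619,724
Taxable value = $1,619,724 − $107,000 = $1,512,724
City of Linden: $1,512,724 × 0.0035 = $5,294.534
Bellmead School District: $1,512,724 × 0.02777 = $42,008.34548
Thornbury Township: $1,512,724 × 0.00664 = $10,044.48736
Levies subtotal = $57,347.36684
After credit = $57,347.36684 − $2,073 = $55,274.36684
Total = $55,274.36684 + $368 = $55,642.36684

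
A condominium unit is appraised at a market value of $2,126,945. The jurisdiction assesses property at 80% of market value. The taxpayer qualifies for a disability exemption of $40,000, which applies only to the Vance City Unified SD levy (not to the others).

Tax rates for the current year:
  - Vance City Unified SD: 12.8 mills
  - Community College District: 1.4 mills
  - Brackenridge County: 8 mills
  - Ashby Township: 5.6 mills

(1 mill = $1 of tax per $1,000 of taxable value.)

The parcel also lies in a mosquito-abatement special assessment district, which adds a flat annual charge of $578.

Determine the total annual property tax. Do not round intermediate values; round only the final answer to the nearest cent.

Assessed value = $2,126,945 × 0.8 = $1,701,556
Vance City Unified SD: ($1,701,556 − $40,000) × 0.0128 = $1,661,556 × 0.0128 = $21,267.9168
Community College District: $1,701,556 × 0.0014 = $2,382.1784
Brackenridge County: $1,701,556 × 0.008 = $13,612.448
Ashby Township: $1,701,556 × 0.0056 = $9,528.7136
Levies subtotal = $46,791.2568
Total = $46,791.2568 + $578 = $47,369.2568

$47,369.26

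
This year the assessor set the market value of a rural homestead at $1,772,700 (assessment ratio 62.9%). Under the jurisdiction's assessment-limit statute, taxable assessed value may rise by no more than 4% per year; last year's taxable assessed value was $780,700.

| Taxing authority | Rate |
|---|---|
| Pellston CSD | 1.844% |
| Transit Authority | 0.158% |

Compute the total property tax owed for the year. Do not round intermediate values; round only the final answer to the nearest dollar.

$16,255

Uncapped assessed value = $1,772,700 × 0.629 = $1,115,028.3
Cap limit = $780,700 × 1.04 = $811,928
Taxable assessed value = min($1,115,028.3, $811,928) = $811,928 (cap binds)
Pellston CSD: $811,928 × 0.01844 = $14,971.95232
Transit Authority: $811,928 × 0.00158 = $1,282.84624
Total = $16,254.79856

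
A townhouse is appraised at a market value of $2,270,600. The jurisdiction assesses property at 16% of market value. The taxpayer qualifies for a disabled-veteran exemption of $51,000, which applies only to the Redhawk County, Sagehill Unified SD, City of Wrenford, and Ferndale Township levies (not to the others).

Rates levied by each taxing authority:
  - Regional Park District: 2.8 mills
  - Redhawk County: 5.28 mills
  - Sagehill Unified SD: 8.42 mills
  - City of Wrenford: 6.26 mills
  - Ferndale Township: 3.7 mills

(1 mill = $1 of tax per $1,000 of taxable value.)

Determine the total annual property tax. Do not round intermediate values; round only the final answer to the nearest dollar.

Assessed value = $2,270,600 × 0.16 = $363,296
Regional Park District: $363,296 × 0.0028 = $1,017.2288
Redhawk County: ($363,296 − $51,000) × 0.00528 = $312,296 × 0.00528 = $1,648.92288
Sagehill Unified SD: ($363,296 − $51,000) × 0.00842 = $312,296 × 0.00842 = $2,629.53232
City of Wrenford: ($363,296 − $51,000) × 0.00626 = $312,296 × 0.00626 = $1,954.97296
Ferndale Township: ($363,296 − $51,000) × 0.0037 = $312,296 × 0.0037 = $1,155.4952
Total = $8,406.15216

$8,406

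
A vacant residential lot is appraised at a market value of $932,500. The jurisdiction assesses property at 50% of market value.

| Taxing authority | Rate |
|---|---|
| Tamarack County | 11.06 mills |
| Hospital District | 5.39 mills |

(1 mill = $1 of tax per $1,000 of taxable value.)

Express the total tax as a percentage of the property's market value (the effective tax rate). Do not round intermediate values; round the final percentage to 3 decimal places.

Assessed value = $932,500 × 0.5 = $466,250
Tamarack County: $466,250 × 0.01106 = $5,156.725
Hospital District: $466,250 × 0.00539 = $2,513.0875
Total tax = $7,669.8125
Effective rate = $7,669.8125 ÷ $932,500 = 0.823% of market value

0.823%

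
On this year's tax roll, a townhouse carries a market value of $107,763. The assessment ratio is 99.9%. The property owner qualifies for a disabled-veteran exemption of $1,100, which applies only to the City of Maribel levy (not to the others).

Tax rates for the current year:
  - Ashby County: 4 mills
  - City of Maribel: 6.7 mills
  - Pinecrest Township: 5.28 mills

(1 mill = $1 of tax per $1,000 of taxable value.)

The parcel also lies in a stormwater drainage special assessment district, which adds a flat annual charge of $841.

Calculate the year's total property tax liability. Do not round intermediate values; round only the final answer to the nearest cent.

$2,553.96

Assessed value = $107,763 × 0.999 = $107,655.237
Ashby County: $107,655.237 × 0.004 = $430.620948
City of Maribel: ($107,655.237 − $1,100) × 0.0067 = $106,555.237 × 0.0067 = $713.9200879
Pinecrest Township: $107,655.237 × 0.00528 = $568.41965136
Levies subtotal = $1,712.96068726
Total = $1,712.96068726 + $841 = $2,553.96068726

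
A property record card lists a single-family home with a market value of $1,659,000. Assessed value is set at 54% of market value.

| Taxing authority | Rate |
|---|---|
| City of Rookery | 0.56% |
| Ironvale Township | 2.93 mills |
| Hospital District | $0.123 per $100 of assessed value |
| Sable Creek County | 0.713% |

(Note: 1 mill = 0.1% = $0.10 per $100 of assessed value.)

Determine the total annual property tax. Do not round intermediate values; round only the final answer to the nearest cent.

$15,131.08

Assessed value = $1,659,000 × 0.54 = $895,860
City of Rookery: $895,860 × 0.0056 = $5,016.816
Ironvale Township: $895,860 × 0.00293 = $2,624.8698
Hospital District: $895,860 × 0.00123 = $1,101.9078
Sable Creek County: $895,860 × 0.00713 = $6,387.4818
Total = $15,131.0754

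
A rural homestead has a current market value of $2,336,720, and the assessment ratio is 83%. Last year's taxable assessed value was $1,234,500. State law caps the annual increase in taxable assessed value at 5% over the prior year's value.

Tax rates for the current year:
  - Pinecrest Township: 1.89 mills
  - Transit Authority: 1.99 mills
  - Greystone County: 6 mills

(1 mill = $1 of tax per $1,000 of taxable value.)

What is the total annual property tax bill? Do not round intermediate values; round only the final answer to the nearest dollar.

Uncapped assessed value = $2,336,720 × 0.83 = $1,939,477.6
Cap limit = $1,234,500 × 1.05 = $1,296,225
Taxable assessed value = min($1,939,477.6, $1,296,225) = $1,296,225 (cap binds)
Pinecrest Township: $1,296,225 × 0.00189 = $2,449.86525
Transit Authority: $1,296,225 × 0.00199 = $2,579.48775
Greystone County: $1,296,225 × 0.006 = $7,777.35
Total = $12,806.703

$12,807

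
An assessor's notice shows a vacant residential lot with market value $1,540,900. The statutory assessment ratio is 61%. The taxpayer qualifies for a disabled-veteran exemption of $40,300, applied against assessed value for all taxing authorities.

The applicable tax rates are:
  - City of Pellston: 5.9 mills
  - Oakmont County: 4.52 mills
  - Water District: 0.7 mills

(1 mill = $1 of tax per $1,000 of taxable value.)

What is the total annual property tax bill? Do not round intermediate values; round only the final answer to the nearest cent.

Assessed value = $1,540,900 × 0.61 = $939,949
Taxable value = $939,949 − $40,300 = $899,649
City of Pellston: $899,649 × 0.0059 = $5,307.9291
Oakmont County: $899,649 × 0.00452 = $4,066.41348
Water District: $899,649 × 0.0007 = $629.7543
Total = $5,307.9291 + $4,066.41348 + $629.7543 = $10,004.09688

$10,004.10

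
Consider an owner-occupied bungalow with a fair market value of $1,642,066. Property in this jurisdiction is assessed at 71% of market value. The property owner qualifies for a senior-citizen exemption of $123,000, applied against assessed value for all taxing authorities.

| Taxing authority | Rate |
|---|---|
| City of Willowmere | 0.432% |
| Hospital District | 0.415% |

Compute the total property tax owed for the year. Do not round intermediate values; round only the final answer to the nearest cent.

Assessed value = $1,642,066 × 0.71 = $1,165,866.86
Taxable value = $1,165,866.86 − $123,000 = $1,042,866.86
City of Willowmere: $1,042,866.86 × 0.00432 = $4,505.1848352
Hospital District: $1,042,866.86 × 0.00415 = $4,327.897469
Total = $4,505.1848352 + $4,327.897469 = $8,833.0823042

$8,833.08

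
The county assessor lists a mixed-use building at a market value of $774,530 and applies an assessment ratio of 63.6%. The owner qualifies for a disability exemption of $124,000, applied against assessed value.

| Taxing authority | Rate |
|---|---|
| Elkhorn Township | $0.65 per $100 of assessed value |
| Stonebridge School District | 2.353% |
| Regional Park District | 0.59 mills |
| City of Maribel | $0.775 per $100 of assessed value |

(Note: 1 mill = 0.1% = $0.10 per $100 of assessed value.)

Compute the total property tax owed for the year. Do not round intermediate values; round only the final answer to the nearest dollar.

$14,143

Assessed value = $774,530 × 0.636 = $492,601.08
Taxable value = $492,601.08 − $124,000 = $368,601.08
Elkhorn Township: $368,601.08 × 0.0065 = $2,395.90702
Stonebridge School District: $368,601.08 × 0.02353 = $8,673.1834124
Regional Park District: $368,601.08 × 0.00059 = $217.4746372
City of Maribel: $368,601.08 × 0.00775 = $2,856.65837
Total = $14,143.2234396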